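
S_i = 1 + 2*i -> [1, 3, 5, 7, 9]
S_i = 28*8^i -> [28, 224, 1792, 14336, 114688]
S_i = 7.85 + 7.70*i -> [7.85, 15.55, 23.25, 30.95, 38.65]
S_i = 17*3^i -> [17, 51, 153, 459, 1377]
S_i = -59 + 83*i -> [-59, 24, 107, 190, 273]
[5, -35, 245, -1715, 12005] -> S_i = 5*-7^i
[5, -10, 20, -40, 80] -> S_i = 5*-2^i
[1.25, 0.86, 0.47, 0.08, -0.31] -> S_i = 1.25 + -0.39*i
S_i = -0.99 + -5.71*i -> [-0.99, -6.7, -12.41, -18.12, -23.83]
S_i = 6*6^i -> [6, 36, 216, 1296, 7776]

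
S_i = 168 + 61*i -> [168, 229, 290, 351, 412]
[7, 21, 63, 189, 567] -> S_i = 7*3^i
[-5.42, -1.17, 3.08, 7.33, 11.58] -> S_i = -5.42 + 4.25*i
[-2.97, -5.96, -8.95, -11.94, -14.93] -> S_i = -2.97 + -2.99*i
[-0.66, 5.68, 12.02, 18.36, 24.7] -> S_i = -0.66 + 6.34*i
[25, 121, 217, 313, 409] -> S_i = 25 + 96*i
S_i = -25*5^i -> [-25, -125, -625, -3125, -15625]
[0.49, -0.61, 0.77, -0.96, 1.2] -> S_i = 0.49*(-1.25)^i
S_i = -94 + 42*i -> [-94, -52, -10, 32, 74]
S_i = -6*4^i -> [-6, -24, -96, -384, -1536]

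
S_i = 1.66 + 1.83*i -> [1.66, 3.49, 5.32, 7.15, 8.98]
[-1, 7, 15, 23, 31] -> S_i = -1 + 8*i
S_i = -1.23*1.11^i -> [-1.23, -1.37, -1.52, -1.68, -1.87]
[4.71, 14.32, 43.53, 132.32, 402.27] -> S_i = 4.71*3.04^i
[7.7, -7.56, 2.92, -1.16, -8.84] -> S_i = Random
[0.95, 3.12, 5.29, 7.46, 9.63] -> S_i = 0.95 + 2.17*i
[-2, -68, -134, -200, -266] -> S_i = -2 + -66*i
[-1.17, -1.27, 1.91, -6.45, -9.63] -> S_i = Random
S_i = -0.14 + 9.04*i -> [-0.14, 8.9, 17.94, 26.98, 36.02]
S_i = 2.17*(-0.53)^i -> [2.17, -1.15, 0.61, -0.32, 0.17]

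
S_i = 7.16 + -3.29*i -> [7.16, 3.87, 0.58, -2.71, -6.0]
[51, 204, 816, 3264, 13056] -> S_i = 51*4^i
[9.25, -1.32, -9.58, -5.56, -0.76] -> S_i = Random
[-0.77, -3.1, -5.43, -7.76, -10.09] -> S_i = -0.77 + -2.33*i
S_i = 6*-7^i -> [6, -42, 294, -2058, 14406]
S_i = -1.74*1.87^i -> [-1.74, -3.25, -6.08, -11.38, -21.28]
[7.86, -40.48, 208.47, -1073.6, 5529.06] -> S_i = 7.86*(-5.15)^i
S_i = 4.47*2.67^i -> [4.47, 11.93, 31.87, 85.08, 227.17]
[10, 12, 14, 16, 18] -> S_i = 10 + 2*i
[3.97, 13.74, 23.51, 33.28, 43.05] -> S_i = 3.97 + 9.77*i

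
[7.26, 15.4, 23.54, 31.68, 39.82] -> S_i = 7.26 + 8.14*i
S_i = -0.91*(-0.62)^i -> [-0.91, 0.56, -0.35, 0.22, -0.13]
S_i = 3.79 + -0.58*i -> [3.79, 3.21, 2.63, 2.05, 1.47]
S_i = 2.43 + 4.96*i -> [2.43, 7.39, 12.35, 17.31, 22.27]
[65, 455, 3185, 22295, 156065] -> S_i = 65*7^i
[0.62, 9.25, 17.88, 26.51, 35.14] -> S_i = 0.62 + 8.63*i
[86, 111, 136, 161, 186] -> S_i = 86 + 25*i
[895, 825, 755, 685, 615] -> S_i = 895 + -70*i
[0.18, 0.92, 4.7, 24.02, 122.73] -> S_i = 0.18*5.11^i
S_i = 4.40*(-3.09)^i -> [4.4, -13.6, 42.01, -129.82, 401.13]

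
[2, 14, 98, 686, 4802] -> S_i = 2*7^i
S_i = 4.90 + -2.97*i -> [4.9, 1.93, -1.04, -4.01, -6.98]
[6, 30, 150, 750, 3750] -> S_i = 6*5^i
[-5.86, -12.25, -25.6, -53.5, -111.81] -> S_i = -5.86*2.09^i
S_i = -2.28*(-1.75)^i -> [-2.28, 3.99, -6.98, 12.22, -21.38]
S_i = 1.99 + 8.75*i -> [1.99, 10.74, 19.49, 28.24, 36.99]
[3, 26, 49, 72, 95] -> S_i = 3 + 23*i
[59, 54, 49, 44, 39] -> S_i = 59 + -5*i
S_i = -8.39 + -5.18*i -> [-8.39, -13.57, -18.75, -23.93, -29.11]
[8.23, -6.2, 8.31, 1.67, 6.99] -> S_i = Random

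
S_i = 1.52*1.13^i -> [1.52, 1.72, 1.94, 2.19, 2.48]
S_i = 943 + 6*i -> [943, 949, 955, 961, 967]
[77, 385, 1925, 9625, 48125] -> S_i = 77*5^i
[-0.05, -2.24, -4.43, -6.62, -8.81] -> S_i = -0.05 + -2.19*i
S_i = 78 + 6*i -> [78, 84, 90, 96, 102]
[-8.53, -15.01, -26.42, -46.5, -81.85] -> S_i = -8.53*1.76^i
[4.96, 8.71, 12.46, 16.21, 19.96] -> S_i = 4.96 + 3.75*i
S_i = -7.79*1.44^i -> [-7.79, -11.22, -16.15, -23.26, -33.5]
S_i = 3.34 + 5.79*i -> [3.34, 9.13, 14.92, 20.71, 26.5]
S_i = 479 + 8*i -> [479, 487, 495, 503, 511]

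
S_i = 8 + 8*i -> [8, 16, 24, 32, 40]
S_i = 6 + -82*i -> [6, -76, -158, -240, -322]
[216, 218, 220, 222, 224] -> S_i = 216 + 2*i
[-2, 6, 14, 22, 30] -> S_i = -2 + 8*i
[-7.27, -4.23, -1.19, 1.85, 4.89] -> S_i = -7.27 + 3.04*i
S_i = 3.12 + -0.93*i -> [3.12, 2.19, 1.26, 0.33, -0.6]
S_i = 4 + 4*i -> [4, 8, 12, 16, 20]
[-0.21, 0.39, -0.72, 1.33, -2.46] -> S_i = -0.21*(-1.85)^i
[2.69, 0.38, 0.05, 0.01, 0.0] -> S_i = 2.69*0.14^i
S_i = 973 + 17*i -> [973, 990, 1007, 1024, 1041]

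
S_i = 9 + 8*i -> [9, 17, 25, 33, 41]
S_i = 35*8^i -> [35, 280, 2240, 17920, 143360]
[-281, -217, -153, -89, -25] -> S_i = -281 + 64*i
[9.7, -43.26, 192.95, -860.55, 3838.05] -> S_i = 9.70*(-4.46)^i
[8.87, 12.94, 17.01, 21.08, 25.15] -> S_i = 8.87 + 4.07*i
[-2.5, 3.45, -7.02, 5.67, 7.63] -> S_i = Random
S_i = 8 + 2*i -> [8, 10, 12, 14, 16]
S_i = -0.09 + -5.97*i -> [-0.09, -6.06, -12.03, -18.0, -23.97]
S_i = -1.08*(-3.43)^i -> [-1.08, 3.7, -12.71, 43.58, -149.49]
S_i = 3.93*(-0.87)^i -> [3.93, -3.42, 2.97, -2.59, 2.25]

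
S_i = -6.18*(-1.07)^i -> [-6.18, 6.61, -7.08, 7.57, -8.1]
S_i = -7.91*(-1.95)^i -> [-7.91, 15.42, -30.08, 58.65, -114.37]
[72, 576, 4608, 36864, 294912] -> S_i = 72*8^i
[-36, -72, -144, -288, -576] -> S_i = -36*2^i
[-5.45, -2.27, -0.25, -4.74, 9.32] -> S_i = Random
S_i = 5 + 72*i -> [5, 77, 149, 221, 293]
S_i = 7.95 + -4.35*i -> [7.95, 3.6, -0.75, -5.1, -9.45]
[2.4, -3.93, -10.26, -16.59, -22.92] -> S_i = 2.40 + -6.33*i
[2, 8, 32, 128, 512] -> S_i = 2*4^i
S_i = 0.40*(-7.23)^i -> [0.4, -2.89, 20.91, -151.17, 1092.98]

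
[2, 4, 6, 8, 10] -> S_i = 2 + 2*i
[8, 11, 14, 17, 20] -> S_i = 8 + 3*i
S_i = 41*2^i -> [41, 82, 164, 328, 656]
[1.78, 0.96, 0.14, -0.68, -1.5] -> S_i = 1.78 + -0.82*i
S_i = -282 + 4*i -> [-282, -278, -274, -270, -266]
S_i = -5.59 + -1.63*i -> [-5.59, -7.22, -8.85, -10.48, -12.11]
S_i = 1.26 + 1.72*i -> [1.26, 2.98, 4.7, 6.42, 8.14]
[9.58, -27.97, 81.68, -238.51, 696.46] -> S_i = 9.58*(-2.92)^i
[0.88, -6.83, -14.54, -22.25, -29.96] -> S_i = 0.88 + -7.71*i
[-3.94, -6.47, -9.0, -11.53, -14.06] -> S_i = -3.94 + -2.53*i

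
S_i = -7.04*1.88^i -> [-7.04, -13.24, -24.88, -46.78, -87.94]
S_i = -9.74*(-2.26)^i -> [-9.74, 22.01, -49.75, 112.43, -254.09]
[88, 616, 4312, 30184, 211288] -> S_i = 88*7^i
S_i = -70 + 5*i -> [-70, -65, -60, -55, -50]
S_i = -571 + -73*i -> [-571, -644, -717, -790, -863]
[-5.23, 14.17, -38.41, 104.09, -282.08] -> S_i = -5.23*(-2.71)^i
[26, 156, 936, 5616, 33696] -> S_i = 26*6^i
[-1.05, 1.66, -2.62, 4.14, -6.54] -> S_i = -1.05*(-1.58)^i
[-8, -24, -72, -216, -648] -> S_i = -8*3^i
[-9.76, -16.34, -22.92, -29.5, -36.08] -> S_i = -9.76 + -6.58*i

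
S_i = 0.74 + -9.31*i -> [0.74, -8.57, -17.88, -27.19, -36.5]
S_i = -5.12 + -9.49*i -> [-5.12, -14.61, -24.1, -33.59, -43.08]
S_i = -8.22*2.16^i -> [-8.22, -17.76, -38.35, -82.84, -178.93]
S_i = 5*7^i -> [5, 35, 245, 1715, 12005]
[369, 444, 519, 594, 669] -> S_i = 369 + 75*i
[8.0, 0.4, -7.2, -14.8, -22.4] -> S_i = 8.00 + -7.60*i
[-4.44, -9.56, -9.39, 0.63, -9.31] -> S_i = Random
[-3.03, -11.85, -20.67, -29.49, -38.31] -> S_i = -3.03 + -8.82*i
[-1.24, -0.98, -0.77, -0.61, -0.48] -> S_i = -1.24*0.79^i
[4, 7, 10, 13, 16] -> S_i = 4 + 3*i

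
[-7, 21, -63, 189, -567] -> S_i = -7*-3^i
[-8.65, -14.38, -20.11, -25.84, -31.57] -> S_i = -8.65 + -5.73*i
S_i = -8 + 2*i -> [-8, -6, -4, -2, 0]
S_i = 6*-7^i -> [6, -42, 294, -2058, 14406]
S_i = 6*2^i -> [6, 12, 24, 48, 96]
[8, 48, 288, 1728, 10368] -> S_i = 8*6^i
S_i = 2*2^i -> [2, 4, 8, 16, 32]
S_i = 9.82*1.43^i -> [9.82, 14.04, 20.08, 28.72, 41.06]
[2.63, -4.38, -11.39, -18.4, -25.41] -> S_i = 2.63 + -7.01*i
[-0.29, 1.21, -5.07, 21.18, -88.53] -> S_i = -0.29*(-4.18)^i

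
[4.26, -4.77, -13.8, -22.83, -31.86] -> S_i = 4.26 + -9.03*i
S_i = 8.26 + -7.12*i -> [8.26, 1.14, -5.98, -13.1, -20.22]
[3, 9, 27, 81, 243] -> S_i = 3*3^i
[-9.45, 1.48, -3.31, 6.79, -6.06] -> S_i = Random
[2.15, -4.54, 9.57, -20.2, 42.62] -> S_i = 2.15*(-2.11)^i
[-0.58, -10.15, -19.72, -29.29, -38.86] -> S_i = -0.58 + -9.57*i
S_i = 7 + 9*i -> [7, 16, 25, 34, 43]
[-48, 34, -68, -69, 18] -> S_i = Random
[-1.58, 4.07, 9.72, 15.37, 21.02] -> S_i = -1.58 + 5.65*i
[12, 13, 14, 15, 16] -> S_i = 12 + 1*i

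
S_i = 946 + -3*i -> [946, 943, 940, 937, 934]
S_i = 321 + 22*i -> [321, 343, 365, 387, 409]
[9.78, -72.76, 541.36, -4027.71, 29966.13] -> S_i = 9.78*(-7.44)^i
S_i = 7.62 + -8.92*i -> [7.62, -1.3, -10.22, -19.14, -28.06]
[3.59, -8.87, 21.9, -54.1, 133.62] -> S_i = 3.59*(-2.47)^i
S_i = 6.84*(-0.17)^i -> [6.84, -1.16, 0.2, -0.03, 0.01]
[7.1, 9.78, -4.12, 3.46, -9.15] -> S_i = Random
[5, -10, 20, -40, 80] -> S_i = 5*-2^i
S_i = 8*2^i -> [8, 16, 32, 64, 128]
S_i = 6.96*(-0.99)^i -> [6.96, -6.89, 6.82, -6.75, 6.69]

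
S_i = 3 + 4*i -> [3, 7, 11, 15, 19]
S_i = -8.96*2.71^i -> [-8.96, -24.28, -65.8, -178.33, -483.26]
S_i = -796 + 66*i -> [-796, -730, -664, -598, -532]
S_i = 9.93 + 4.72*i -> [9.93, 14.65, 19.37, 24.09, 28.81]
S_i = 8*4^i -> [8, 32, 128, 512, 2048]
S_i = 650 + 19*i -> [650, 669, 688, 707, 726]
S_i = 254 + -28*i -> [254, 226, 198, 170, 142]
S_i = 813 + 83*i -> [813, 896, 979, 1062, 1145]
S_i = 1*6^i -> [1, 6, 36, 216, 1296]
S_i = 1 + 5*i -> [1, 6, 11, 16, 21]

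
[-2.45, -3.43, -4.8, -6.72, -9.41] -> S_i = -2.45*1.40^i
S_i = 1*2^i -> [1, 2, 4, 8, 16]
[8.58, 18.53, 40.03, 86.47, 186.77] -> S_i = 8.58*2.16^i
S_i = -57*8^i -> [-57, -456, -3648, -29184, -233472]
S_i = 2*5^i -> [2, 10, 50, 250, 1250]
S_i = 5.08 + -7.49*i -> [5.08, -2.41, -9.9, -17.39, -24.88]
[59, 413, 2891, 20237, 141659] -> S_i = 59*7^i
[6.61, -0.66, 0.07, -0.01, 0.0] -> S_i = 6.61*(-0.10)^i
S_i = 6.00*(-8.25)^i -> [6.0, -49.5, 408.38, -3369.09, 27795.02]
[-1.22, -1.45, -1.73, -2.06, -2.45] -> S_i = -1.22*1.19^i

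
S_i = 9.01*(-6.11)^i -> [9.01, -55.05, 336.36, -2055.17, 12557.11]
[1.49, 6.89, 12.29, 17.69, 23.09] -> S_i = 1.49 + 5.40*i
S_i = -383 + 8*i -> [-383, -375, -367, -359, -351]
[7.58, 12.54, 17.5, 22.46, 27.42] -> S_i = 7.58 + 4.96*i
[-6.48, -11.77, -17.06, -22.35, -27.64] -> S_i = -6.48 + -5.29*i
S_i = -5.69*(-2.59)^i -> [-5.69, 14.74, -38.17, 98.86, -256.04]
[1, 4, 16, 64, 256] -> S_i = 1*4^i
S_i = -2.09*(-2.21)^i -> [-2.09, 4.62, -10.21, 22.56, -49.86]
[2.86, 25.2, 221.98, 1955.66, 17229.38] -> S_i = 2.86*8.81^i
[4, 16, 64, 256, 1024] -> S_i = 4*4^i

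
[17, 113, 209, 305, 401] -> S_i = 17 + 96*i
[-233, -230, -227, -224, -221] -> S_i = -233 + 3*i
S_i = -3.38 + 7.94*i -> [-3.38, 4.56, 12.5, 20.44, 28.38]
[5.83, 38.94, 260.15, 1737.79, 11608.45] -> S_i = 5.83*6.68^i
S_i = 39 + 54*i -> [39, 93, 147, 201, 255]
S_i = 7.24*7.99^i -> [7.24, 57.85, 462.2, 3693.0, 29507.04]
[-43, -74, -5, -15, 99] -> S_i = Random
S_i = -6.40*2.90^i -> [-6.4, -18.56, -53.82, -156.09, -452.66]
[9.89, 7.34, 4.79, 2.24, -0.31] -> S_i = 9.89 + -2.55*i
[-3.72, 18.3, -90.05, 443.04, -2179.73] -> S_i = -3.72*(-4.92)^i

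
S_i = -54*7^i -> [-54, -378, -2646, -18522, -129654]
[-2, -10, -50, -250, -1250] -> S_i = -2*5^i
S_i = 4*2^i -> [4, 8, 16, 32, 64]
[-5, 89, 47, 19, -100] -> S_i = Random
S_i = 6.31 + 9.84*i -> [6.31, 16.15, 25.99, 35.83, 45.67]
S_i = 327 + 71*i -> [327, 398, 469, 540, 611]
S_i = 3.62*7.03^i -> [3.62, 25.45, 178.9, 1257.69, 8841.58]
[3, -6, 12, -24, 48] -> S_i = 3*-2^i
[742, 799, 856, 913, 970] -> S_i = 742 + 57*i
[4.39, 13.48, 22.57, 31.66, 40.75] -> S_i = 4.39 + 9.09*i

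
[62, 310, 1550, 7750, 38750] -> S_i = 62*5^i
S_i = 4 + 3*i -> [4, 7, 10, 13, 16]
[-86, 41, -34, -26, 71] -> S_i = Random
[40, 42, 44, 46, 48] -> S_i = 40 + 2*i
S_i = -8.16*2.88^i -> [-8.16, -23.5, -67.68, -194.93, -561.38]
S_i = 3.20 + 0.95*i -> [3.2, 4.15, 5.1, 6.05, 7.0]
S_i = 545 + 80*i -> [545, 625, 705, 785, 865]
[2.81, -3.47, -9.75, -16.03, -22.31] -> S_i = 2.81 + -6.28*i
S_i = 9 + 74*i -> [9, 83, 157, 231, 305]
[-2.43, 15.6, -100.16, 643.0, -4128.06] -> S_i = -2.43*(-6.42)^i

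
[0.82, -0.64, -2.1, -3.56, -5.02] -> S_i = 0.82 + -1.46*i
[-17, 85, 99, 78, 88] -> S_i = Random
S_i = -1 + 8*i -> [-1, 7, 15, 23, 31]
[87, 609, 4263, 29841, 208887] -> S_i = 87*7^i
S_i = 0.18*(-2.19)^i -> [0.18, -0.39, 0.86, -1.89, 4.14]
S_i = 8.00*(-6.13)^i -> [8.0, -49.04, 300.62, -1842.77, 11296.19]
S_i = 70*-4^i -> [70, -280, 1120, -4480, 17920]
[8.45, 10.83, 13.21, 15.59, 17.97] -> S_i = 8.45 + 2.38*i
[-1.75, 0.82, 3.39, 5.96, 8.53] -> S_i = -1.75 + 2.57*i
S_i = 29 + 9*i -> [29, 38, 47, 56, 65]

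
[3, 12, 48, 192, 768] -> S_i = 3*4^i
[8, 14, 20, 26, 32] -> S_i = 8 + 6*i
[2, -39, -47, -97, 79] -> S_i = Random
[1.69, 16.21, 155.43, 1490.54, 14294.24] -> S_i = 1.69*9.59^i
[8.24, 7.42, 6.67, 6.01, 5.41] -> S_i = 8.24*0.90^i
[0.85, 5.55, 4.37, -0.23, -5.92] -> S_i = Random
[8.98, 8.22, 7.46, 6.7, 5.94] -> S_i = 8.98 + -0.76*i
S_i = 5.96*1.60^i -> [5.96, 9.54, 15.26, 24.41, 39.06]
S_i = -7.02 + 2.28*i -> [-7.02, -4.74, -2.46, -0.18, 2.1]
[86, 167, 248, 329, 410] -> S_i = 86 + 81*i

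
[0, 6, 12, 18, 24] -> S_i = 0 + 6*i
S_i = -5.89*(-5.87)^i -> [-5.89, 34.57, -202.95, 1191.32, -6993.07]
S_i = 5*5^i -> [5, 25, 125, 625, 3125]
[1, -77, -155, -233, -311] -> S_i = 1 + -78*i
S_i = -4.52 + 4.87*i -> [-4.52, 0.35, 5.22, 10.09, 14.96]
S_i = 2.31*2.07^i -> [2.31, 4.78, 9.9, 20.49, 42.41]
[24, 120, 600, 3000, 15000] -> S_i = 24*5^i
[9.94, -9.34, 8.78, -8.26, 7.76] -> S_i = 9.94*(-0.94)^i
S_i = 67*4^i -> [67, 268, 1072, 4288, 17152]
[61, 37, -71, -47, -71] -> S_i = Random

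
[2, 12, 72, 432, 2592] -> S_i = 2*6^i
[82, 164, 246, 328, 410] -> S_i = 82 + 82*i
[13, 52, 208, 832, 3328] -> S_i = 13*4^i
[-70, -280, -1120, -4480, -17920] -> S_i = -70*4^i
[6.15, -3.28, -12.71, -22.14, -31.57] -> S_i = 6.15 + -9.43*i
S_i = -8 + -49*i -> [-8, -57, -106, -155, -204]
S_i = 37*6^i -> [37, 222, 1332, 7992, 47952]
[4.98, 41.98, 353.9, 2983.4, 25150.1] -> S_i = 4.98*8.43^i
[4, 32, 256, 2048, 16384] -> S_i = 4*8^i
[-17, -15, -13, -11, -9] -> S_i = -17 + 2*i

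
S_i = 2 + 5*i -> [2, 7, 12, 17, 22]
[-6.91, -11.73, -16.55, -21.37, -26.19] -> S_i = -6.91 + -4.82*i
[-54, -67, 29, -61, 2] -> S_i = Random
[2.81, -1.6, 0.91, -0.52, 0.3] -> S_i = 2.81*(-0.57)^i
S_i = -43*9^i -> [-43, -387, -3483, -31347, -282123]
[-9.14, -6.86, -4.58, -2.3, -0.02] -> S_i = -9.14 + 2.28*i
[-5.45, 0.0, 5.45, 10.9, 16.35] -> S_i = -5.45 + 5.45*i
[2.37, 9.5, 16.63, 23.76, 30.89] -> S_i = 2.37 + 7.13*i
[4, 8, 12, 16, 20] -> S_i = 4 + 4*i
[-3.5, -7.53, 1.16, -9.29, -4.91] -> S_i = Random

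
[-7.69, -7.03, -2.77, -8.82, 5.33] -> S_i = Random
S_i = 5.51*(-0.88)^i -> [5.51, -4.85, 4.27, -3.75, 3.3]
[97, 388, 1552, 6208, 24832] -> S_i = 97*4^i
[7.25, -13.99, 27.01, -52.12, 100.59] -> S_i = 7.25*(-1.93)^i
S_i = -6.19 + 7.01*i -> [-6.19, 0.82, 7.83, 14.84, 21.85]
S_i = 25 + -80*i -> [25, -55, -135, -215, -295]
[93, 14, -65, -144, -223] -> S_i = 93 + -79*i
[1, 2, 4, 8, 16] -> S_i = 1*2^i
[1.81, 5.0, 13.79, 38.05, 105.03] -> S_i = 1.81*2.76^i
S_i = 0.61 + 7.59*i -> [0.61, 8.2, 15.79, 23.38, 30.97]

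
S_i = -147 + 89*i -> [-147, -58, 31, 120, 209]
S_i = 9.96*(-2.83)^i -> [9.96, -28.19, 79.77, -225.75, 638.86]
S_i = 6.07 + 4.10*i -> [6.07, 10.17, 14.27, 18.37, 22.47]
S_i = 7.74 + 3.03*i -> [7.74, 10.77, 13.8, 16.83, 19.86]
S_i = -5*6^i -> [-5, -30, -180, -1080, -6480]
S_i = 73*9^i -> [73, 657, 5913, 53217, 478953]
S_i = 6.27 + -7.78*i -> [6.27, -1.51, -9.29, -17.07, -24.85]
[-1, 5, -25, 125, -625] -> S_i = -1*-5^i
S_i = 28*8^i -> [28, 224, 1792, 14336, 114688]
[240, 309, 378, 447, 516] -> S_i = 240 + 69*i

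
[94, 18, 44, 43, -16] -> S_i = Random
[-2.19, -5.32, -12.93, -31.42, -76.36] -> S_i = -2.19*2.43^i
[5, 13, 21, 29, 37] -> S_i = 5 + 8*i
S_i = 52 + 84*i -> [52, 136, 220, 304, 388]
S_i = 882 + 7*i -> [882, 889, 896, 903, 910]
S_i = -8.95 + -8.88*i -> [-8.95, -17.83, -26.71, -35.59, -44.47]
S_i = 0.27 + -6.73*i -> [0.27, -6.46, -13.19, -19.92, -26.65]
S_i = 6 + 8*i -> [6, 14, 22, 30, 38]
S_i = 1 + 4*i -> [1, 5, 9, 13, 17]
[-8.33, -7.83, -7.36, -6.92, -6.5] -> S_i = -8.33*0.94^i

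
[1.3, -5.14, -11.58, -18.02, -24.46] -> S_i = 1.30 + -6.44*i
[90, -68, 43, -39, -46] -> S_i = Random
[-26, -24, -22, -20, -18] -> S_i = -26 + 2*i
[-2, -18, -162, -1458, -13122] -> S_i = -2*9^i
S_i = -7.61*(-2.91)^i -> [-7.61, 22.15, -64.44, 187.53, -545.7]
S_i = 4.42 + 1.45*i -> [4.42, 5.87, 7.32, 8.77, 10.22]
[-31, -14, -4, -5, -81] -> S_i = Random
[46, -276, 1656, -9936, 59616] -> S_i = 46*-6^i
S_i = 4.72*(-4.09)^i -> [4.72, -19.3, 78.96, -322.93, 1320.79]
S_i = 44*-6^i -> [44, -264, 1584, -9504, 57024]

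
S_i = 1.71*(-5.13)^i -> [1.71, -8.77, 45.0, -230.86, 1184.31]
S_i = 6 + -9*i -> [6, -3, -12, -21, -30]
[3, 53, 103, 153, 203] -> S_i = 3 + 50*i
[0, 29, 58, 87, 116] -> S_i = 0 + 29*i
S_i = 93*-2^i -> [93, -186, 372, -744, 1488]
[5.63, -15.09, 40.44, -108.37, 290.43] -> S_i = 5.63*(-2.68)^i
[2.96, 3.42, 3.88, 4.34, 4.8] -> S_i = 2.96 + 0.46*i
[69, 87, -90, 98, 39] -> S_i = Random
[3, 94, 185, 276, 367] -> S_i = 3 + 91*i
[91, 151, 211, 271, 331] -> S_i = 91 + 60*i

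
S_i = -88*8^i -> [-88, -704, -5632, -45056, -360448]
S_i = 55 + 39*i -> [55, 94, 133, 172, 211]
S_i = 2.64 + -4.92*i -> [2.64, -2.28, -7.2, -12.12, -17.04]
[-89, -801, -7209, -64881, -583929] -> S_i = -89*9^i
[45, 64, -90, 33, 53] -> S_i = Random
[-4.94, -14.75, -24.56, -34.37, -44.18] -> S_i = -4.94 + -9.81*i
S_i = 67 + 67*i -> [67, 134, 201, 268, 335]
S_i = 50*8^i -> [50, 400, 3200, 25600, 204800]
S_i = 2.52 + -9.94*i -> [2.52, -7.42, -17.36, -27.3, -37.24]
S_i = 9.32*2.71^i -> [9.32, 25.26, 68.45, 185.49, 502.68]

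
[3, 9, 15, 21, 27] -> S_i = 3 + 6*i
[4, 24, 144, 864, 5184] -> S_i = 4*6^i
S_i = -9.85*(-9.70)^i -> [-9.85, 95.54, -926.79, 8989.83, -87201.34]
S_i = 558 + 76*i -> [558, 634, 710, 786, 862]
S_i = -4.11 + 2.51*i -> [-4.11, -1.6, 0.91, 3.42, 5.93]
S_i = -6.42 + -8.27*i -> [-6.42, -14.69, -22.96, -31.23, -39.5]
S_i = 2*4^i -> [2, 8, 32, 128, 512]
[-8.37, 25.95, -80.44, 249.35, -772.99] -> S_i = -8.37*(-3.10)^i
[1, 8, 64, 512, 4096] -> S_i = 1*8^i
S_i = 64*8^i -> [64, 512, 4096, 32768, 262144]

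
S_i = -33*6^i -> [-33, -198, -1188, -7128, -42768]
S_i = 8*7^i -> [8, 56, 392, 2744, 19208]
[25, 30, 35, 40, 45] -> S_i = 25 + 5*i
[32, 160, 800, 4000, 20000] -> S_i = 32*5^i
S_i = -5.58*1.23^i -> [-5.58, -6.86, -8.44, -10.38, -12.77]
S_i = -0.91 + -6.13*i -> [-0.91, -7.04, -13.17, -19.3, -25.43]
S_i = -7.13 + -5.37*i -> [-7.13, -12.5, -17.87, -23.24, -28.61]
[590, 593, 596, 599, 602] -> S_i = 590 + 3*i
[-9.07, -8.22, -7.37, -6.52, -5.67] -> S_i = -9.07 + 0.85*i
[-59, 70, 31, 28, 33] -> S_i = Random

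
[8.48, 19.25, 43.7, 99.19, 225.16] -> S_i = 8.48*2.27^i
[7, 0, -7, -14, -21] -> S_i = 7 + -7*i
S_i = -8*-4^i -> [-8, 32, -128, 512, -2048]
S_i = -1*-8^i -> [-1, 8, -64, 512, -4096]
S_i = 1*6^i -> [1, 6, 36, 216, 1296]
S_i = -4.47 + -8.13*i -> [-4.47, -12.6, -20.73, -28.86, -36.99]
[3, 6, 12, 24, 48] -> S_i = 3*2^i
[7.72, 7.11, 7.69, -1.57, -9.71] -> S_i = Random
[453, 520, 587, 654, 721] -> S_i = 453 + 67*i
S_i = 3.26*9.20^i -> [3.26, 29.99, 275.93, 2538.52, 23354.41]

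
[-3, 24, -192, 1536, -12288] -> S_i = -3*-8^i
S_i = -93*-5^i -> [-93, 465, -2325, 11625, -58125]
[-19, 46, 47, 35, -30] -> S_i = Random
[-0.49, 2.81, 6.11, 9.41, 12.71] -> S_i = -0.49 + 3.30*i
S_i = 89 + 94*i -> [89, 183, 277, 371, 465]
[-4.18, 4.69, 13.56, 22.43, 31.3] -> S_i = -4.18 + 8.87*i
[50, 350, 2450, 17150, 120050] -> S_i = 50*7^i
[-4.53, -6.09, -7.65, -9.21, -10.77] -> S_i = -4.53 + -1.56*i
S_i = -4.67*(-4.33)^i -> [-4.67, 20.22, -87.56, 379.12, -1641.6]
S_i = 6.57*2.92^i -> [6.57, 19.18, 56.02, 163.57, 477.64]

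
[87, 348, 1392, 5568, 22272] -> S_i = 87*4^i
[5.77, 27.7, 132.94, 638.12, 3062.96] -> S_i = 5.77*4.80^i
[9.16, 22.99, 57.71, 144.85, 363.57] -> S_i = 9.16*2.51^i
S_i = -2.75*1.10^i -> [-2.75, -3.03, -3.33, -3.66, -4.03]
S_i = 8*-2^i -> [8, -16, 32, -64, 128]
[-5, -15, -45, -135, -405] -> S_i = -5*3^i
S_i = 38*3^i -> [38, 114, 342, 1026, 3078]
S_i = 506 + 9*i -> [506, 515, 524, 533, 542]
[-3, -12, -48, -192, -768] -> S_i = -3*4^i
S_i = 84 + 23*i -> [84, 107, 130, 153, 176]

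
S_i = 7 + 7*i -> [7, 14, 21, 28, 35]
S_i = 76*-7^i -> [76, -532, 3724, -26068, 182476]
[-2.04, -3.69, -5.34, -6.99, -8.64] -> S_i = -2.04 + -1.65*i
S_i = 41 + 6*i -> [41, 47, 53, 59, 65]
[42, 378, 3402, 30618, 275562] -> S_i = 42*9^i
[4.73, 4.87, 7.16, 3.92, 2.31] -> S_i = Random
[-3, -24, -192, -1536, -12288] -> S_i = -3*8^i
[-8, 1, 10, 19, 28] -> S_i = -8 + 9*i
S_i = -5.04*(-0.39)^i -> [-5.04, 1.97, -0.77, 0.3, -0.12]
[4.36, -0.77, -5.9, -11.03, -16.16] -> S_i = 4.36 + -5.13*i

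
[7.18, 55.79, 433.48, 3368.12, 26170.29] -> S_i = 7.18*7.77^i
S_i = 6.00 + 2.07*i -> [6.0, 8.07, 10.14, 12.21, 14.28]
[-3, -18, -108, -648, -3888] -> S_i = -3*6^i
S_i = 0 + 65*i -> [0, 65, 130, 195, 260]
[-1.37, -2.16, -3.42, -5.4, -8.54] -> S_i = -1.37*1.58^i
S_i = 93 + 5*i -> [93, 98, 103, 108, 113]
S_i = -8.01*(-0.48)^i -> [-8.01, 3.84, -1.85, 0.89, -0.43]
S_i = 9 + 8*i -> [9, 17, 25, 33, 41]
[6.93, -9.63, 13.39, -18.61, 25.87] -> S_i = 6.93*(-1.39)^i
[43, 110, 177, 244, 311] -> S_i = 43 + 67*i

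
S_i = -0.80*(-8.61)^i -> [-0.8, 6.89, -59.31, 510.62, -4396.45]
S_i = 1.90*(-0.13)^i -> [1.9, -0.25, 0.03, -0.0, 0.0]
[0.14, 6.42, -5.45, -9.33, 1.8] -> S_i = Random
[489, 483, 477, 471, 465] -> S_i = 489 + -6*i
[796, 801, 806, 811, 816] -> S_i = 796 + 5*i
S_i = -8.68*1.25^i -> [-8.68, -10.85, -13.56, -16.95, -21.19]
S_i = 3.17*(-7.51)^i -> [3.17, -23.81, 178.79, -1342.7, 10083.68]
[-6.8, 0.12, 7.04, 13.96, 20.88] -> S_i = -6.80 + 6.92*i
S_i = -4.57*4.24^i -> [-4.57, -19.38, -82.16, -348.35, -1477.0]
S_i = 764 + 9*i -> [764, 773, 782, 791, 800]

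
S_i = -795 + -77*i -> [-795, -872, -949, -1026, -1103]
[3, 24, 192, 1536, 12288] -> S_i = 3*8^i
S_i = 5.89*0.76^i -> [5.89, 4.48, 3.4, 2.59, 1.97]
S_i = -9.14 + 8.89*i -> [-9.14, -0.25, 8.64, 17.53, 26.42]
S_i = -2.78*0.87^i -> [-2.78, -2.42, -2.1, -1.83, -1.59]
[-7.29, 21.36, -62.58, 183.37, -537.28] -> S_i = -7.29*(-2.93)^i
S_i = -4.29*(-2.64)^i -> [-4.29, 11.33, -29.9, 78.93, -208.39]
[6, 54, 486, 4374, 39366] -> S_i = 6*9^i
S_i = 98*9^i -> [98, 882, 7938, 71442, 642978]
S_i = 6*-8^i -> [6, -48, 384, -3072, 24576]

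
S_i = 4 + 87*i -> [4, 91, 178, 265, 352]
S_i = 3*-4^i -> [3, -12, 48, -192, 768]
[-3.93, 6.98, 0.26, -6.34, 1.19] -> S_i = Random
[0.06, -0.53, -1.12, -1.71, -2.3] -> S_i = 0.06 + -0.59*i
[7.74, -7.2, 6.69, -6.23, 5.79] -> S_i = 7.74*(-0.93)^i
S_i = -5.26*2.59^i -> [-5.26, -13.62, -35.28, -91.39, -236.69]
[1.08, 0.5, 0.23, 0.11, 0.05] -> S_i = 1.08*0.46^i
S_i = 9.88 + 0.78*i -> [9.88, 10.66, 11.44, 12.22, 13.0]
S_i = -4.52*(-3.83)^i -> [-4.52, 17.31, -66.3, 253.94, -972.6]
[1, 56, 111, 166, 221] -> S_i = 1 + 55*i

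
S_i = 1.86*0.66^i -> [1.86, 1.23, 0.81, 0.53, 0.35]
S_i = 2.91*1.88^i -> [2.91, 5.47, 10.29, 19.34, 36.35]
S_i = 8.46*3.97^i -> [8.46, 33.59, 133.34, 529.35, 2101.51]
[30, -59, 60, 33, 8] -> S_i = Random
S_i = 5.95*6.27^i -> [5.95, 37.31, 233.91, 1466.63, 9195.75]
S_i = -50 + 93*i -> [-50, 43, 136, 229, 322]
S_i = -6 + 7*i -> [-6, 1, 8, 15, 22]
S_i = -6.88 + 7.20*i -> [-6.88, 0.32, 7.52, 14.72, 21.92]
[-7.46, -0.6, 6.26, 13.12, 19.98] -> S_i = -7.46 + 6.86*i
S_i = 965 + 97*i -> [965, 1062, 1159, 1256, 1353]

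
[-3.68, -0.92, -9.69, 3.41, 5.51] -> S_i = Random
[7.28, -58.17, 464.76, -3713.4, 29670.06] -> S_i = 7.28*(-7.99)^i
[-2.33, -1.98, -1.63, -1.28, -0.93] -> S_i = -2.33 + 0.35*i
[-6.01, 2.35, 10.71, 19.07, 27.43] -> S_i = -6.01 + 8.36*i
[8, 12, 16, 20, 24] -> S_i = 8 + 4*i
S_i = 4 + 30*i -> [4, 34, 64, 94, 124]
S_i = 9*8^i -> [9, 72, 576, 4608, 36864]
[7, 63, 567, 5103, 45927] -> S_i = 7*9^i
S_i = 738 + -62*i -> [738, 676, 614, 552, 490]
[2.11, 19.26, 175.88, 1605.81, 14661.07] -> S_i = 2.11*9.13^i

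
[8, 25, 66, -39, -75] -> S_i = Random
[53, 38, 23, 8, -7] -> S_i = 53 + -15*i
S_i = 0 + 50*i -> [0, 50, 100, 150, 200]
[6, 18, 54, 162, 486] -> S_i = 6*3^i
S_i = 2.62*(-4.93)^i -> [2.62, -12.92, 63.68, -313.94, 1547.71]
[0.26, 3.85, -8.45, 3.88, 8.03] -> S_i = Random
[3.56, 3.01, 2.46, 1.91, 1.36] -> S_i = 3.56 + -0.55*i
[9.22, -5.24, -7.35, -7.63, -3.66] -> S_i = Random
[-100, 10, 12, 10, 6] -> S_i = Random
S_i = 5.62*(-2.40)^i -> [5.62, -13.49, 32.37, -77.69, 186.46]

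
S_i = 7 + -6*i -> [7, 1, -5, -11, -17]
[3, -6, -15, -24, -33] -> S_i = 3 + -9*i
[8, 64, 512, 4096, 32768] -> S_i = 8*8^i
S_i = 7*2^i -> [7, 14, 28, 56, 112]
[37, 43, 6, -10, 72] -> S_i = Random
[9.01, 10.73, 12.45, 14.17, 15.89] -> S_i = 9.01 + 1.72*i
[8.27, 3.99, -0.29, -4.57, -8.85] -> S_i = 8.27 + -4.28*i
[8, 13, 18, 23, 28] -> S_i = 8 + 5*i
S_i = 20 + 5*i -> [20, 25, 30, 35, 40]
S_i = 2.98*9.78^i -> [2.98, 29.14, 285.03, 2787.62, 27262.88]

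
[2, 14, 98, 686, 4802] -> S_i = 2*7^i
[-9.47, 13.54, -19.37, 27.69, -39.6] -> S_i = -9.47*(-1.43)^i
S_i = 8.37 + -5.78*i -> [8.37, 2.59, -3.19, -8.97, -14.75]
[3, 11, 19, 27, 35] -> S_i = 3 + 8*i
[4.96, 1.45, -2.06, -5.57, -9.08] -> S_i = 4.96 + -3.51*i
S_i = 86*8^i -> [86, 688, 5504, 44032, 352256]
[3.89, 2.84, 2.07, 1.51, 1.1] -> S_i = 3.89*0.73^i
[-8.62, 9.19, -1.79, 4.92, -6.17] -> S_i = Random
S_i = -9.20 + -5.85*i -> [-9.2, -15.05, -20.9, -26.75, -32.6]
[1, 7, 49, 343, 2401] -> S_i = 1*7^i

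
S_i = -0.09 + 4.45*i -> [-0.09, 4.36, 8.81, 13.26, 17.71]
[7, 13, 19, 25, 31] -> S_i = 7 + 6*i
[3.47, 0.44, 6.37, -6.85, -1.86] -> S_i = Random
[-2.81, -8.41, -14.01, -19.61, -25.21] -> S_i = -2.81 + -5.60*i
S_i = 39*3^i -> [39, 117, 351, 1053, 3159]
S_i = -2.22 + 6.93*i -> [-2.22, 4.71, 11.64, 18.57, 25.5]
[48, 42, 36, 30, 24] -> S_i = 48 + -6*i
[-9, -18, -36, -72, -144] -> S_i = -9*2^i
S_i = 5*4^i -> [5, 20, 80, 320, 1280]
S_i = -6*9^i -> [-6, -54, -486, -4374, -39366]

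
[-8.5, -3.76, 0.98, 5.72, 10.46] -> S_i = -8.50 + 4.74*i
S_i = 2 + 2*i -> [2, 4, 6, 8, 10]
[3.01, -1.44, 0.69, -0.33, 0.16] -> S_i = 3.01*(-0.48)^i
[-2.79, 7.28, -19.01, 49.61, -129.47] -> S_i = -2.79*(-2.61)^i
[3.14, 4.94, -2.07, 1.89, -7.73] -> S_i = Random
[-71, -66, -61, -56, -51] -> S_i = -71 + 5*i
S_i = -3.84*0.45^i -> [-3.84, -1.73, -0.78, -0.35, -0.16]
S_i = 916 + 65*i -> [916, 981, 1046, 1111, 1176]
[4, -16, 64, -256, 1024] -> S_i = 4*-4^i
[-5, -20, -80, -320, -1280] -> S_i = -5*4^i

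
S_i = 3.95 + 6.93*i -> [3.95, 10.88, 17.81, 24.74, 31.67]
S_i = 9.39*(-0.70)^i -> [9.39, -6.57, 4.6, -3.22, 2.25]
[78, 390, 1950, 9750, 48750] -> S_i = 78*5^i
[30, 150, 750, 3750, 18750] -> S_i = 30*5^i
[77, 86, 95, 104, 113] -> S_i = 77 + 9*i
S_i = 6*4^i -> [6, 24, 96, 384, 1536]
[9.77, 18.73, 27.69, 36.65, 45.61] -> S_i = 9.77 + 8.96*i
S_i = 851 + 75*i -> [851, 926, 1001, 1076, 1151]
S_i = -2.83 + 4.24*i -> [-2.83, 1.41, 5.65, 9.89, 14.13]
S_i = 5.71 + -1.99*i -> [5.71, 3.72, 1.73, -0.26, -2.25]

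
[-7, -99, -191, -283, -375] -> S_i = -7 + -92*i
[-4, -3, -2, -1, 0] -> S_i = -4 + 1*i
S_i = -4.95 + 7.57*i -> [-4.95, 2.62, 10.19, 17.76, 25.33]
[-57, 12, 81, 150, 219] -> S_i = -57 + 69*i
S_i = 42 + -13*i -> [42, 29, 16, 3, -10]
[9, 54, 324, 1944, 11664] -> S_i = 9*6^i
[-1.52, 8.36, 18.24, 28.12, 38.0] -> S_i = -1.52 + 9.88*i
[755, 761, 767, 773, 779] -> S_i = 755 + 6*i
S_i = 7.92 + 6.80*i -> [7.92, 14.72, 21.52, 28.32, 35.12]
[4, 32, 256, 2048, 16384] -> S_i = 4*8^i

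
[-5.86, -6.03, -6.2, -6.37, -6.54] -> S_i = -5.86 + -0.17*i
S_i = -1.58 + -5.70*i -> [-1.58, -7.28, -12.98, -18.68, -24.38]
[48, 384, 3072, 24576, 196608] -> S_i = 48*8^i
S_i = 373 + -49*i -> [373, 324, 275, 226, 177]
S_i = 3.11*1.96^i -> [3.11, 6.1, 11.95, 23.42, 45.9]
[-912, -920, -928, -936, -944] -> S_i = -912 + -8*i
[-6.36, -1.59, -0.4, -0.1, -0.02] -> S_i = -6.36*0.25^i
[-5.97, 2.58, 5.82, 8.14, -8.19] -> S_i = Random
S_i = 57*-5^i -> [57, -285, 1425, -7125, 35625]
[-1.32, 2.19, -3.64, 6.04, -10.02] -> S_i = -1.32*(-1.66)^i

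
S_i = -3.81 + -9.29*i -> [-3.81, -13.1, -22.39, -31.68, -40.97]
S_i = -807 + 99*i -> [-807, -708, -609, -510, -411]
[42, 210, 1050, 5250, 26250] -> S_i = 42*5^i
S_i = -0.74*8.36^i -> [-0.74, -6.19, -51.72, -432.37, -3614.57]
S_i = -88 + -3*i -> [-88, -91, -94, -97, -100]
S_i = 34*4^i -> [34, 136, 544, 2176, 8704]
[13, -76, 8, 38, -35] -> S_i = Random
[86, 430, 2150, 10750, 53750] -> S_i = 86*5^i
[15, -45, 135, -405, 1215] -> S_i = 15*-3^i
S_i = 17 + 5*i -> [17, 22, 27, 32, 37]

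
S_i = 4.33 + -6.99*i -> [4.33, -2.66, -9.65, -16.64, -23.63]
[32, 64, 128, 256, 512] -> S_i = 32*2^i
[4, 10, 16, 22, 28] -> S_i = 4 + 6*i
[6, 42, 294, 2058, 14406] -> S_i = 6*7^i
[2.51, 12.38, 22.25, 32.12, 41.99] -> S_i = 2.51 + 9.87*i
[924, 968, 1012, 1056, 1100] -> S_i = 924 + 44*i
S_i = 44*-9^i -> [44, -396, 3564, -32076, 288684]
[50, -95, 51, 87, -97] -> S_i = Random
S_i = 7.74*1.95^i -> [7.74, 15.09, 29.43, 57.39, 111.91]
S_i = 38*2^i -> [38, 76, 152, 304, 608]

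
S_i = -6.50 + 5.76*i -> [-6.5, -0.74, 5.02, 10.78, 16.54]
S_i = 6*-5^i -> [6, -30, 150, -750, 3750]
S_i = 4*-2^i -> [4, -8, 16, -32, 64]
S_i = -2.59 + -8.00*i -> [-2.59, -10.59, -18.59, -26.59, -34.59]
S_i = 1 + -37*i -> [1, -36, -73, -110, -147]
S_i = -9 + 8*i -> [-9, -1, 7, 15, 23]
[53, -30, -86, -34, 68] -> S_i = Random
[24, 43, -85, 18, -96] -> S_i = Random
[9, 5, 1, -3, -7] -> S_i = 9 + -4*i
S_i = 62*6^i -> [62, 372, 2232, 13392, 80352]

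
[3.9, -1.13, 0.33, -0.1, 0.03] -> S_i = 3.90*(-0.29)^i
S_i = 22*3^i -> [22, 66, 198, 594, 1782]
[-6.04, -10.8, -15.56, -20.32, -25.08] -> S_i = -6.04 + -4.76*i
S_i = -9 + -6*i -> [-9, -15, -21, -27, -33]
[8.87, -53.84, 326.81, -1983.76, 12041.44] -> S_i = 8.87*(-6.07)^i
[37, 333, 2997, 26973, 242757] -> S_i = 37*9^i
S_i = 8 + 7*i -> [8, 15, 22, 29, 36]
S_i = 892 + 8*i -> [892, 900, 908, 916, 924]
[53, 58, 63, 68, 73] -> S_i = 53 + 5*i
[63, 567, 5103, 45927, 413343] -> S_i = 63*9^i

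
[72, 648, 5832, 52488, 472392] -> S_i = 72*9^i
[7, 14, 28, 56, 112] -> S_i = 7*2^i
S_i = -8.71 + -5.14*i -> [-8.71, -13.85, -18.99, -24.13, -29.27]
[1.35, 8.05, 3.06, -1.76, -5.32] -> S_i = Random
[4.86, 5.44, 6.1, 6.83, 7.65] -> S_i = 4.86*1.12^i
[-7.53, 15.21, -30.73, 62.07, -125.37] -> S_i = -7.53*(-2.02)^i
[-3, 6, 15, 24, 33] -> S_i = -3 + 9*i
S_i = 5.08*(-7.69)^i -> [5.08, -39.07, 300.41, -2310.16, 17765.16]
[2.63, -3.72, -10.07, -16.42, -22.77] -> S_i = 2.63 + -6.35*i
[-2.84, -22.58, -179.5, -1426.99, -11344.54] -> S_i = -2.84*7.95^i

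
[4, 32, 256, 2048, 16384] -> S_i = 4*8^i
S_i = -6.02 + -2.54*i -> [-6.02, -8.56, -11.1, -13.64, -16.18]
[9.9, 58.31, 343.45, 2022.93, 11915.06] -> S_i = 9.90*5.89^i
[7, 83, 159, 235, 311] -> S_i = 7 + 76*i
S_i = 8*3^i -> [8, 24, 72, 216, 648]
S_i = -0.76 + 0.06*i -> [-0.76, -0.7, -0.64, -0.58, -0.52]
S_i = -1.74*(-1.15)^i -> [-1.74, 2.0, -2.3, 2.65, -3.04]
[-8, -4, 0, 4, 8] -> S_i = -8 + 4*i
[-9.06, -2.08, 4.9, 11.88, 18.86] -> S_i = -9.06 + 6.98*i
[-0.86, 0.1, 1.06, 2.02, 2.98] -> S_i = -0.86 + 0.96*i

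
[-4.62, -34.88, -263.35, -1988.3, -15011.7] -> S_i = -4.62*7.55^i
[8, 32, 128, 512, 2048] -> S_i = 8*4^i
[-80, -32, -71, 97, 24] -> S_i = Random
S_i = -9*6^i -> [-9, -54, -324, -1944, -11664]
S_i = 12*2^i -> [12, 24, 48, 96, 192]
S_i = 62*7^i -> [62, 434, 3038, 21266, 148862]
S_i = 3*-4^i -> [3, -12, 48, -192, 768]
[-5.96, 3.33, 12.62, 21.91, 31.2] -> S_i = -5.96 + 9.29*i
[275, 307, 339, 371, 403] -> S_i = 275 + 32*i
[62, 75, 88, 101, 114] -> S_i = 62 + 13*i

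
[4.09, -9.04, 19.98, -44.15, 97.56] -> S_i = 4.09*(-2.21)^i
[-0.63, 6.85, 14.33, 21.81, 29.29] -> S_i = -0.63 + 7.48*i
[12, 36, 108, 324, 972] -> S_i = 12*3^i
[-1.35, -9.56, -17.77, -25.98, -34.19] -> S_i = -1.35 + -8.21*i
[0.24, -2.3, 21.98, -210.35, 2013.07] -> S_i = 0.24*(-9.57)^i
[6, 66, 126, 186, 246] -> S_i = 6 + 60*i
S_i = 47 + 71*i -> [47, 118, 189, 260, 331]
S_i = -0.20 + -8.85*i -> [-0.2, -9.05, -17.9, -26.75, -35.6]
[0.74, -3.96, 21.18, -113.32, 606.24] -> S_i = 0.74*(-5.35)^i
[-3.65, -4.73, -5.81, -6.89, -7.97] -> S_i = -3.65 + -1.08*i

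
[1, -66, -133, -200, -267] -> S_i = 1 + -67*i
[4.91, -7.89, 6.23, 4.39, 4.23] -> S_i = Random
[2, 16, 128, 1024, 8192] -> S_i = 2*8^i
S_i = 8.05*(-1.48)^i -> [8.05, -11.91, 17.63, -26.1, 38.62]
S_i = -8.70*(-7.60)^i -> [-8.7, 66.12, -502.51, 3819.09, -29025.09]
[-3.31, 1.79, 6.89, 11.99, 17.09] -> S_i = -3.31 + 5.10*i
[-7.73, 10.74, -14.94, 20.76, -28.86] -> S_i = -7.73*(-1.39)^i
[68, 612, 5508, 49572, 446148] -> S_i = 68*9^i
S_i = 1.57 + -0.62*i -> [1.57, 0.95, 0.33, -0.29, -0.91]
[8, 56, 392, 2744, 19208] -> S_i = 8*7^i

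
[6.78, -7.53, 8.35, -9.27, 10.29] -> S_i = 6.78*(-1.11)^i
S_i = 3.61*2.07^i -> [3.61, 7.47, 15.47, 32.02, 66.28]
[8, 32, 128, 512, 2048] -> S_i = 8*4^i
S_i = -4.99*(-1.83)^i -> [-4.99, 9.13, -16.71, 30.58, -55.96]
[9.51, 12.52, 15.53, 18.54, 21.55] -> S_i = 9.51 + 3.01*i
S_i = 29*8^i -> [29, 232, 1856, 14848, 118784]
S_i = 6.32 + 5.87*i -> [6.32, 12.19, 18.06, 23.93, 29.8]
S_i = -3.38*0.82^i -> [-3.38, -2.77, -2.27, -1.86, -1.53]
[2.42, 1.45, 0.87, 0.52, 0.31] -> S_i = 2.42*0.60^i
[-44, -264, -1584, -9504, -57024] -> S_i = -44*6^i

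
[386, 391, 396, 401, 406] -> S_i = 386 + 5*i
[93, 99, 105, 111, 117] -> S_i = 93 + 6*i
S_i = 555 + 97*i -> [555, 652, 749, 846, 943]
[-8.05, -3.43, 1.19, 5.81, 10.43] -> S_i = -8.05 + 4.62*i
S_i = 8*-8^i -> [8, -64, 512, -4096, 32768]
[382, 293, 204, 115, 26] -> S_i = 382 + -89*i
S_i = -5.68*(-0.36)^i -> [-5.68, 2.04, -0.74, 0.27, -0.1]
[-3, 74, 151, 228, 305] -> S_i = -3 + 77*i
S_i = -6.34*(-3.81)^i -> [-6.34, 24.16, -92.03, 350.64, -1335.95]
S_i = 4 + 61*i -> [4, 65, 126, 187, 248]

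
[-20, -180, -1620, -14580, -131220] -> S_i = -20*9^i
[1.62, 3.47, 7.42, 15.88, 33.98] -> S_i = 1.62*2.14^i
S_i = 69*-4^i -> [69, -276, 1104, -4416, 17664]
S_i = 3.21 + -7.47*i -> [3.21, -4.26, -11.73, -19.2, -26.67]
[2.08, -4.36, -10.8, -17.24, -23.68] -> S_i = 2.08 + -6.44*i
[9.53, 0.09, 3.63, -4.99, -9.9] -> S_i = Random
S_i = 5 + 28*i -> [5, 33, 61, 89, 117]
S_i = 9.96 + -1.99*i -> [9.96, 7.97, 5.98, 3.99, 2.0]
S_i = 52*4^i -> [52, 208, 832, 3328, 13312]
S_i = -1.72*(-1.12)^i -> [-1.72, 1.93, -2.16, 2.42, -2.71]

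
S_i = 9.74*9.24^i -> [9.74, 90.0, 831.58, 7683.78, 70998.12]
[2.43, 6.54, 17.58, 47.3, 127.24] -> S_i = 2.43*2.69^i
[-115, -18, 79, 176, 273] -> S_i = -115 + 97*i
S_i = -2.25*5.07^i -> [-2.25, -11.41, -57.84, -293.23, -1486.67]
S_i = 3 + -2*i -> [3, 1, -1, -3, -5]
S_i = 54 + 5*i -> [54, 59, 64, 69, 74]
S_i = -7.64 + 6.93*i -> [-7.64, -0.71, 6.22, 13.15, 20.08]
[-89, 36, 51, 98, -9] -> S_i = Random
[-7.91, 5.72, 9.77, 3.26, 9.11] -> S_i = Random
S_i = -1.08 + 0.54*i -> [-1.08, -0.54, 0.0, 0.54, 1.08]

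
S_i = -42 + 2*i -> [-42, -40, -38, -36, -34]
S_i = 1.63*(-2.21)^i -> [1.63, -3.6, 7.96, -17.59, 38.88]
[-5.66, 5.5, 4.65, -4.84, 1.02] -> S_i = Random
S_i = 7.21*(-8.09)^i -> [7.21, -58.33, 471.88, -3817.52, 30883.7]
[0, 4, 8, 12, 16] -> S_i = 0 + 4*i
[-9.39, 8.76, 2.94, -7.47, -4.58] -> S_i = Random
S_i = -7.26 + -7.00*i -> [-7.26, -14.26, -21.26, -28.26, -35.26]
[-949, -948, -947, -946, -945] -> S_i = -949 + 1*i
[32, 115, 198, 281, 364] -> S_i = 32 + 83*i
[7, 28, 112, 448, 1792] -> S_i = 7*4^i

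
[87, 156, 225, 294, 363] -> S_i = 87 + 69*i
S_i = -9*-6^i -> [-9, 54, -324, 1944, -11664]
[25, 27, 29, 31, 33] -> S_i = 25 + 2*i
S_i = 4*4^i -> [4, 16, 64, 256, 1024]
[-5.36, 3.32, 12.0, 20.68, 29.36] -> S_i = -5.36 + 8.68*i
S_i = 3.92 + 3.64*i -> [3.92, 7.56, 11.2, 14.84, 18.48]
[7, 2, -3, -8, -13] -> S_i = 7 + -5*i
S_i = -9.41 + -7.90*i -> [-9.41, -17.31, -25.21, -33.11, -41.01]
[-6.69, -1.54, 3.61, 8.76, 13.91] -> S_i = -6.69 + 5.15*i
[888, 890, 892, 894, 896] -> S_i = 888 + 2*i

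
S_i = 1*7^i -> [1, 7, 49, 343, 2401]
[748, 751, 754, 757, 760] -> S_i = 748 + 3*i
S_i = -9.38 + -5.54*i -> [-9.38, -14.92, -20.46, -26.0, -31.54]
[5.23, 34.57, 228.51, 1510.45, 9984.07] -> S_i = 5.23*6.61^i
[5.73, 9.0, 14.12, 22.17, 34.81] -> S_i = 5.73*1.57^i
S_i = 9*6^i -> [9, 54, 324, 1944, 11664]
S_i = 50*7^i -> [50, 350, 2450, 17150, 120050]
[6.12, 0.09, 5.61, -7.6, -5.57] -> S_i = Random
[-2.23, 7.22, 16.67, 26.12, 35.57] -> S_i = -2.23 + 9.45*i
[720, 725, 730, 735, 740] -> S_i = 720 + 5*i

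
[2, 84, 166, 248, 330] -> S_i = 2 + 82*i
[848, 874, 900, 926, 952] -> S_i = 848 + 26*i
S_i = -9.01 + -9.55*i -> [-9.01, -18.56, -28.11, -37.66, -47.21]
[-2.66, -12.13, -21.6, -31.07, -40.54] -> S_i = -2.66 + -9.47*i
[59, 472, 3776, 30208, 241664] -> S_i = 59*8^i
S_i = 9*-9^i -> [9, -81, 729, -6561, 59049]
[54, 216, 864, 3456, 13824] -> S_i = 54*4^i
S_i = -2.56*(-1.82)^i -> [-2.56, 4.66, -8.48, 15.43, -28.09]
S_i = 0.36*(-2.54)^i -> [0.36, -0.91, 2.32, -5.9, 14.98]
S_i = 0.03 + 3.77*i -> [0.03, 3.8, 7.57, 11.34, 15.11]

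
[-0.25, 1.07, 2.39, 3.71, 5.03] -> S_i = -0.25 + 1.32*i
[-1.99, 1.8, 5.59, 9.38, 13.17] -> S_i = -1.99 + 3.79*i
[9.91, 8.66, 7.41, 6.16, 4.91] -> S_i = 9.91 + -1.25*i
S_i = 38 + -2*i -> [38, 36, 34, 32, 30]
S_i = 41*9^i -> [41, 369, 3321, 29889, 269001]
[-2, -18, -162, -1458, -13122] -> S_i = -2*9^i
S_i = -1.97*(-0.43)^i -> [-1.97, 0.85, -0.36, 0.16, -0.07]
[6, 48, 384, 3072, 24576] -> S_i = 6*8^i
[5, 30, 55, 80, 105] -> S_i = 5 + 25*i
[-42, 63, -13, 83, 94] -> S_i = Random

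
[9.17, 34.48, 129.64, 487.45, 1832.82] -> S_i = 9.17*3.76^i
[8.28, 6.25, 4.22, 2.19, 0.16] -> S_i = 8.28 + -2.03*i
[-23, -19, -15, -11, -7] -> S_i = -23 + 4*i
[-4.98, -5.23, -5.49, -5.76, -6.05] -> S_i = -4.98*1.05^i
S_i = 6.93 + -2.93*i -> [6.93, 4.0, 1.07, -1.86, -4.79]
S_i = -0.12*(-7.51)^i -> [-0.12, 0.9, -6.77, 50.83, -381.72]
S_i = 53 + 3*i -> [53, 56, 59, 62, 65]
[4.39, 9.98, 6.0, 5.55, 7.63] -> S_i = Random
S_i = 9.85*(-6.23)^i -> [9.85, -61.37, 382.31, -2381.77, 14838.45]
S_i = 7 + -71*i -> [7, -64, -135, -206, -277]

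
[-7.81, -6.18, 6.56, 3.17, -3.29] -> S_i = Random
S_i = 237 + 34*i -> [237, 271, 305, 339, 373]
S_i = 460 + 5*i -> [460, 465, 470, 475, 480]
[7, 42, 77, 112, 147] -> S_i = 7 + 35*i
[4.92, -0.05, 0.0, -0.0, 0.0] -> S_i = 4.92*(-0.01)^i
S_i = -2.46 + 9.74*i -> [-2.46, 7.28, 17.02, 26.76, 36.5]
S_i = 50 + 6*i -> [50, 56, 62, 68, 74]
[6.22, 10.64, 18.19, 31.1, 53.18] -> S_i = 6.22*1.71^i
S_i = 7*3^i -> [7, 21, 63, 189, 567]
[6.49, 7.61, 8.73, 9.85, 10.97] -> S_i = 6.49 + 1.12*i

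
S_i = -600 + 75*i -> [-600, -525, -450, -375, -300]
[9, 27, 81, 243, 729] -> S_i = 9*3^i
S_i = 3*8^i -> [3, 24, 192, 1536, 12288]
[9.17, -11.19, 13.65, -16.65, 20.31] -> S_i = 9.17*(-1.22)^i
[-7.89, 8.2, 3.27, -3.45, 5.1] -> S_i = Random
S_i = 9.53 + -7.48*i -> [9.53, 2.05, -5.43, -12.91, -20.39]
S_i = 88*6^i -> [88, 528, 3168, 19008, 114048]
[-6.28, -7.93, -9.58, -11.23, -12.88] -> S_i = -6.28 + -1.65*i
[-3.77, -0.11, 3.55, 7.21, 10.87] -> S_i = -3.77 + 3.66*i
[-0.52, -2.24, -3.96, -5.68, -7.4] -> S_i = -0.52 + -1.72*i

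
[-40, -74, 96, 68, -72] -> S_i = Random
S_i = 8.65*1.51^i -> [8.65, 13.06, 19.72, 29.78, 44.97]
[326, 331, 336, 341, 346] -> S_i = 326 + 5*i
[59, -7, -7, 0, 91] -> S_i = Random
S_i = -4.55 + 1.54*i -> [-4.55, -3.01, -1.47, 0.07, 1.61]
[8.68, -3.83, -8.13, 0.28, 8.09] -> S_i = Random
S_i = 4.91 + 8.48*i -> [4.91, 13.39, 21.87, 30.35, 38.83]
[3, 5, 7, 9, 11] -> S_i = 3 + 2*i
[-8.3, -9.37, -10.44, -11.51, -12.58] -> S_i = -8.30 + -1.07*i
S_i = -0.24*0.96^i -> [-0.24, -0.23, -0.22, -0.21, -0.2]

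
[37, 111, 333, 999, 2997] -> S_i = 37*3^i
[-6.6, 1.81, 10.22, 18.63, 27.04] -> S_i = -6.60 + 8.41*i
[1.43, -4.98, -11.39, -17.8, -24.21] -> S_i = 1.43 + -6.41*i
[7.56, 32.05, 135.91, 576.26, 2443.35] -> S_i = 7.56*4.24^i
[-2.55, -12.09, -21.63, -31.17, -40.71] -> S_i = -2.55 + -9.54*i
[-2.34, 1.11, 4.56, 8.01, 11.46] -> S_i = -2.34 + 3.45*i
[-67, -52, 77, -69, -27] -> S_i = Random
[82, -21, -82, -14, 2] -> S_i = Random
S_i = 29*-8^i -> [29, -232, 1856, -14848, 118784]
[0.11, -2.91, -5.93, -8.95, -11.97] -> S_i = 0.11 + -3.02*i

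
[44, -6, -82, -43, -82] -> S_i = Random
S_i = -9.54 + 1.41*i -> [-9.54, -8.13, -6.72, -5.31, -3.9]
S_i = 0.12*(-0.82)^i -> [0.12, -0.1, 0.08, -0.07, 0.05]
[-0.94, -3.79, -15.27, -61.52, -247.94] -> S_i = -0.94*4.03^i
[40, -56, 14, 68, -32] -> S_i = Random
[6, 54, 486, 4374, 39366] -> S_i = 6*9^i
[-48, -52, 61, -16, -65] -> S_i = Random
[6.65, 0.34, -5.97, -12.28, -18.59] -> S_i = 6.65 + -6.31*i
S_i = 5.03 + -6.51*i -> [5.03, -1.48, -7.99, -14.5, -21.01]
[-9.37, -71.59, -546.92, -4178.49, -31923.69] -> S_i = -9.37*7.64^i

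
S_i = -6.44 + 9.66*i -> [-6.44, 3.22, 12.88, 22.54, 32.2]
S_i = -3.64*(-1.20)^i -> [-3.64, 4.37, -5.24, 6.29, -7.55]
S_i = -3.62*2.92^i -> [-3.62, -10.57, -30.87, -90.13, -263.17]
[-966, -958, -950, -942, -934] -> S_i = -966 + 8*i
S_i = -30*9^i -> [-30, -270, -2430, -21870, -196830]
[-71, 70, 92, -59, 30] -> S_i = Random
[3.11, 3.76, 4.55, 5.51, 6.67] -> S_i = 3.11*1.21^i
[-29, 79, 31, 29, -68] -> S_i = Random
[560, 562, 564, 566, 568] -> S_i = 560 + 2*i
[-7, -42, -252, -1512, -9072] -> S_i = -7*6^i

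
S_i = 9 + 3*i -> [9, 12, 15, 18, 21]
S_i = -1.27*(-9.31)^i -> [-1.27, 11.82, -110.08, 1024.83, -9541.19]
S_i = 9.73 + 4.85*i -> [9.73, 14.58, 19.43, 24.28, 29.13]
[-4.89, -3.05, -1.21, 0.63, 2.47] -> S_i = -4.89 + 1.84*i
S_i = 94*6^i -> [94, 564, 3384, 20304, 121824]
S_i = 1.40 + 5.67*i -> [1.4, 7.07, 12.74, 18.41, 24.08]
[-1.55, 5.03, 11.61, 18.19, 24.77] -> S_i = -1.55 + 6.58*i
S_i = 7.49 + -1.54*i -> [7.49, 5.95, 4.41, 2.87, 1.33]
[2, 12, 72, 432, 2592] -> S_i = 2*6^i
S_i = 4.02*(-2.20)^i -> [4.02, -8.84, 19.46, -42.8, 94.17]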